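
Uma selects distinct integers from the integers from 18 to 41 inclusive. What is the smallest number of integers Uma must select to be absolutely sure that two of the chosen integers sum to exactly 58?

14

Two chosen integers sum to 58 exactly when both halves of some pair {x, 58−x} with 18 ≤ x ≤ 58−x ≤ 40 are chosen — 11 such pairs.
The remaining 2 elements (those with no distinct partner in range) can never complete a 58-sum, so the worst case takes all of them and one from each pair: 2 + 11 = 13.
The 14th integer has to be the second member of some pair, so 13 + 1 = 14.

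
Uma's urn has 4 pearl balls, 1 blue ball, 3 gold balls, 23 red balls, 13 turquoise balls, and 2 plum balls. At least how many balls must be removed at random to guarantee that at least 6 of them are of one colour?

21

By pigeonhole, put each drawn ball into a box by colour. The largest draw with every box below 6 takes min(count, 5) from each colour; colours with fewer than 5 contribute all they have.
Σ min(cᵢ, 5) = 4 + 1 + 3 + 5 + 5 + 2 = 20.
Draw number 20 + 1 = 21 must push one box to 6.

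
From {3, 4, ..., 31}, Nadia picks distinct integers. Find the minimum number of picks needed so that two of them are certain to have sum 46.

Two chosen integers sum to 46 exactly when both halves of some pair {x, 46−x} with 15 ≤ x ≤ 46−x ≤ 31 are chosen — 8 such pairs.
The remaining 13 elements (those with no distinct partner in range) can never complete a 46-sum, so the worst case takes all of them and one from each pair: 13 + 8 = 21.
The 22nd integer has to be the second member of some pair, so 21 + 1 = 22.

22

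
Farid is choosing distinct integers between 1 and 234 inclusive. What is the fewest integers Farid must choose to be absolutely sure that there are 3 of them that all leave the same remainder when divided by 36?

By pigeonhole, the 36 residue classes mod 36 are the pigeonholes.
With 72 integers one could put 2 in each residue class and have no class reach 3.
The 73rd integer pushes some class to 3, so 36·2 + 1 = 73.

73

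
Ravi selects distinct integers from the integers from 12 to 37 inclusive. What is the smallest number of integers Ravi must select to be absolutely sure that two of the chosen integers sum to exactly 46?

Two chosen integers sum to 46 exactly when both halves of some pair {x, 46−x} with 12 ≤ x ≤ 46−x ≤ 34 are chosen — 11 such pairs.
The remaining 4 elements (those with no distinct partner in range) can never complete a 46-sum, so the worst case takes all of them and one from each pair: 4 + 11 = 15.
By the pigeonhole principle, the 16th integer has to be the second member of some pair, so 15 + 1 = 16.

16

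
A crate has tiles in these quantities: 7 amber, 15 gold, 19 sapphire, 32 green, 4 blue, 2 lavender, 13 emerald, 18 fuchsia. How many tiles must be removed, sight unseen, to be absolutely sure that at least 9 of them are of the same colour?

54

An adversary could hand out at most 8 tiles per colour (amber, blue, lavender run out sooner): 7 + 8 + 8 + 8 + 4 + 2 + 8 + 8 = 53 tiles and still no colour has 9.
Pigeonhole: one more tile lands in a colour already at 8, so 54 draws are enough and 53 are not.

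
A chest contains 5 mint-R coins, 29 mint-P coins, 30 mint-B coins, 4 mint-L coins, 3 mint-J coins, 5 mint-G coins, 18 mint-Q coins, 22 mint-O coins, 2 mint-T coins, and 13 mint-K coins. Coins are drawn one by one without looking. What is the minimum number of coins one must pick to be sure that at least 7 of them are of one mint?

50

By the pigeonhole principle, put each drawn coin into a box by mint. The largest draw with every box below 7 takes min(count, 6) from each mint; mints with fewer than 6 contribute all they have.
Σ min(cᵢ, 6) = 5 + 6 + 6 + 4 + 3 + 5 + 6 + 6 + 2 + 6 = 49.
Draw number 49 + 1 = 50 must push one box to 7.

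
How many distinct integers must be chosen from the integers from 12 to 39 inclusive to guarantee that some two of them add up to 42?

A set avoiding the sum 42 can contain at most one of each pair {x, 42−x}, plus the 10 elements whose complement lies outside the range or equal to its own complement.
The integers 21, …, 39 (19 of them) are such a set: any two sum to at least 21+22 = 43 > 42.
Any 20th integer completes one of the 9 pairs, so 20 choices force a sum of 42.

20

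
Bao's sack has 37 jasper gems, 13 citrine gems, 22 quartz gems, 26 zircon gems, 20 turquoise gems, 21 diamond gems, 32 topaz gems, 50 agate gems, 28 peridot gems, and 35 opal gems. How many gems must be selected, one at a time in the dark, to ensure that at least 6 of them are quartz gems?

268

In the worst case for collecting quartz gems, every non-quartz gem comes out first.
There are 37 + 13 + 26 + 20 + 21 + 32 + 50 + 28 + 35 = 262 non-quartz gems altogether.
After those, each further gem must be quartz, so 262 + 6 = 268 draws guarantee 6 quartz gems.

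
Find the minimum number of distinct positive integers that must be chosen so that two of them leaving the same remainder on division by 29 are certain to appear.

The 29 residue classes mod 29 are the pigeonholes.
With 29 integers one could put 1 in each residue class and have no class reach 2.
The 30th integer pushes some class to 2, so 29·1 + 1 = 30.

30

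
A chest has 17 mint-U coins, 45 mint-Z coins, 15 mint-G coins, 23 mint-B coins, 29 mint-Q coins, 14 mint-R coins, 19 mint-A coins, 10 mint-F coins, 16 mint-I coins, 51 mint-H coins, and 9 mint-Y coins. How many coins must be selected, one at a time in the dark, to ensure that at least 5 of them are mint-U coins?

In the worst case for collecting mint-U coins, every non-mint-U coin comes out first.
There are 45 + 15 + 23 + 29 + 14 + 19 + 10 + 16 + 51 + 9 = 231 non-mint-U coins altogether.
After those, each further coin must be mint-U, so 231 + 5 = 236 draws guarantee 5 mint-U coins.

236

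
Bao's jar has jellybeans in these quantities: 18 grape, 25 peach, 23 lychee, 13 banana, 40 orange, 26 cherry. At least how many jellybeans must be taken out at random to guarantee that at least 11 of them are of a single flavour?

61

The 6 flavours are the holes; the jellybeans drawn are the pigeons.
To avoid 11 of any one flavour, the worst case takes at most 10 of each flavour.
That gives 10 + 10 + 10 + 10 + 10 + 10 = 60 jellybeans with no flavour reaching 11.
The next jellybean forces some flavour to 11, so 60 + 1 = 61.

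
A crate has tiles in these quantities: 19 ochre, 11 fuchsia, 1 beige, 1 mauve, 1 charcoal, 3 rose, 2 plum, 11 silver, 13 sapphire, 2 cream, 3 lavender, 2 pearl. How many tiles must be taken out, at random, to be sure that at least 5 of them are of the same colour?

By the pigeonhole principle, put each drawn tile into a box by colour. The largest draw with every box below 5 takes min(count, 4) from each colour; colours with fewer than 4 contribute all they have.
Σ min(cᵢ, 4) = 4 + 4 + 1 + 1 + 1 + 3 + 2 + 4 + 4 + 2 + 3 + 2 = 31.
Draw number 31 + 1 = 32 must push one box to 5.

32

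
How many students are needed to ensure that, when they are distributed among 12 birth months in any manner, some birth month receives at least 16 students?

With 180 students one could put exactly 15 in each of the 12 birth months, and no birth month would reach 16.
Pigeonhole: one more student must land in a birth month that already has 15, giving it 16.
So 12 × 15 + 1 = 181 students are required.

181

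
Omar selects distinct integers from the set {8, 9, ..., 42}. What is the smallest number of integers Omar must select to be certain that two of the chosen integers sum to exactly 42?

Group the elements by complementary pair {x, 42−x}: {8,34}, {9,33}, {10,32}, …, giving 13 two-element pairs; the single value 21 (it cannot pair with itself since the integers are distinct); and 8 integers whose partner 42−x falls outside [8,42].
By the pigeonhole principle, treating each of those 22 groups as a pigeonhole, one can pick one integer per group — 22 integers — with no two summing to 42.
The 23rd integer lands in an occupied pair, forcing a sum of 42.

23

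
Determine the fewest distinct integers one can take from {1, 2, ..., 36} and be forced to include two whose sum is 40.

21

Group the elements by complementary pair {x, 40−x}: {4,36}, {5,35}, {6,34}, …, giving 16 two-element pairs; the single value 20 (it cannot pair with itself since the integers are distinct); and 3 integers whose partner 40−x falls outside [1,36].
By pigeonhole, treating each of those 20 groups as a pigeonhole, one can pick one integer per group — 20 integers — with no two summing to 40.
The 21st integer lands in an occupied pair, forcing a sum of 40.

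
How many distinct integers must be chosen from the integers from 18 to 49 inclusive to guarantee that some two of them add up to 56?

A set avoiding the sum 56 can contain at most one of each pair {x, 56−x}, plus the 12 elements whose complement lies outside the range or equal to its own complement.
The integers 28, …, 49 (22 of them) are such a set: any two sum to at least 28+29 = 57 > 56.
By pigeonhole, any 23rd integer completes one of the 10 pairs, so 23 choices force a sum of 56.

23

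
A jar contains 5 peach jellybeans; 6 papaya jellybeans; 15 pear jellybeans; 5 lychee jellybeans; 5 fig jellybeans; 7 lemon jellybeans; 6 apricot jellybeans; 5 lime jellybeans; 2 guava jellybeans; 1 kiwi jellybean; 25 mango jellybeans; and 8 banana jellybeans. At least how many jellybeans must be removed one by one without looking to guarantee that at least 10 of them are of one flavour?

69

An adversary could hand out at most 9 jellybeans per flavour (10 flavours run out sooner): 5 + 6 + 9 + 5 + 5 + 7 + 6 + 5 + 2 + 1 + 9 + 8 = 68 jellybeans and still no flavour has 10.
One more jellybean lands in a flavour already at 9, so 69 draws are enough and 68 are not.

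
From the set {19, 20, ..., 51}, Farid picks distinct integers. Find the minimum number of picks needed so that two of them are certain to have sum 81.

A set avoiding the sum 81 can contain at most one of each pair {x, 81−x}, plus the 11 elements whose complement lies outside the range.
The integers 19, …, 40 (22 of them) are such a set: any two sum to at least 19+20 = 39 and at most 39+40 = 79 < 81.
Any 23rd integer completes one of the 11 pairs, so 23 choices force a sum of 81.

23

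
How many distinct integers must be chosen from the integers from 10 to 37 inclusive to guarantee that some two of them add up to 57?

20

A set avoiding the sum 57 can contain at most one of each pair {x, 57−x}, plus the 10 elements whose complement lies outside the range.
The integers 10, …, 28 (19 of them) are such a set: any two sum to at least 10+11 = 21 and at most 27+28 = 55 < 57.
By pigeonhole, any 20th integer completes one of the 9 pairs, so 20 choices force a sum of 57.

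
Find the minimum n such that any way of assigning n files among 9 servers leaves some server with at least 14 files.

With 117 files one could put exactly 13 in each of the 9 servers, and no server would reach 14.
By pigeonhole, one more file must land in a server that already has 13, giving it 14.
So 9 × 13 + 1 = 118 files are required.

118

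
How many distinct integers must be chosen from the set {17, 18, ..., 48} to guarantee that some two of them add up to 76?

Group the elements by complementary pair {x, 76−x}: {28,48}, {29,47}, {30,46}, …, giving 10 two-element pairs; the single value 38 (it cannot pair with itself since the integers are distinct); and 11 integers whose partner 76−x falls outside [17,48].
Treating each of those 22 groups as a pigeonhole, one can pick one integer per group — 22 integers — with no two summing to 76.
The 23rd integer lands in an occupied pair, forcing a sum of 76.

23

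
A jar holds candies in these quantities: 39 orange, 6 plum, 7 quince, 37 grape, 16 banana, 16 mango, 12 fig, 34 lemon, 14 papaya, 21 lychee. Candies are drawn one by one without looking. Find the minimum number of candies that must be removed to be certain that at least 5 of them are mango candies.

In the worst case for collecting mango candies, every non-mango candy comes out first.
There are 39 + 6 + 7 + 37 + 16 + 12 + 34 + 14 + 21 = 186 non-mango candies altogether.
After those, each further candy must be mango, so 186 + 5 = 191 draws guarantee 5 mango candies.

191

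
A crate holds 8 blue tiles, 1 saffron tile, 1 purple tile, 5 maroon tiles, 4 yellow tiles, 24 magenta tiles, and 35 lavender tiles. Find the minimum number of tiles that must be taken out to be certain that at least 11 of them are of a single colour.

40

An adversary could hand out at most 10 tiles per colour (5 colours run out sooner): 8 + 1 + 1 + 5 + 4 + 10 + 10 = 39 tiles and still no colour has 11.
By pigeonhole, one more tile lands in a colour already at 10, so 40 draws are enough and 39 are not.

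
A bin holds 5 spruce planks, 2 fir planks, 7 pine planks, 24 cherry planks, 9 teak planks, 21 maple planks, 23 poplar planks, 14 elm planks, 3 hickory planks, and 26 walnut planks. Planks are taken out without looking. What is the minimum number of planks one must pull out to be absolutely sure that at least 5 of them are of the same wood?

38

An adversary could hand out at most 4 planks per wood (fir, hickory run out sooner): 4 + 2 + 4 + 4 + 4 + 4 + 4 + 4 + 3 + 4 = 37 planks and still no wood has 5.
Pigeonhole: one more plank lands in a wood already at 4, so 38 draws are enough and 37 are not.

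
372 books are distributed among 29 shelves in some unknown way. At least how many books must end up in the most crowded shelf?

Pigeonhole: the 29 shelves are the holes and the 372 books are the pigeons.
If every shelf held at most 12 books, the total would be at most 29 × 12 = 348, which is less than 372.
So some shelf holds at least ⌈372/29⌉ = 13 books.

13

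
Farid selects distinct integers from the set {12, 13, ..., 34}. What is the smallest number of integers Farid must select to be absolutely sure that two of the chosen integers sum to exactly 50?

15

A set avoiding the sum 50 can contain at most one of each pair {x, 50−x}, plus the 5 elements whose complement lies outside the range or equal to its own complement.
The integers 12, …, 25 (14 of them) are such a set: any two sum to at least 12+13 = 25 and at most 24+25 = 49 < 50.
Pigeonhole: any 15th integer completes one of the 9 pairs, so 15 choices force a sum of 50.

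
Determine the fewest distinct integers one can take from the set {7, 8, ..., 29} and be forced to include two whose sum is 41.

Group the elements by complementary pair {x, 41−x}: {12,29}, {13,28}, {14,27}, …, giving 9 two-element pairs and 5 integers whose partner 41−x falls outside [7,29].
Treating each of those 14 groups as a pigeonhole, one can pick one integer per group — 14 integers — with no two summing to 41.
The 15th integer lands in an occupied pair, forcing a sum of 41.

15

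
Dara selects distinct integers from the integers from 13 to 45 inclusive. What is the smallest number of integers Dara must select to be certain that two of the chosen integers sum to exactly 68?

Group the elements by complementary pair {x, 68−x}: {23,45}, {24,44}, {25,43}, …, giving 11 two-element pairs, the single value 34 (it cannot pair with itself since the integers are distinct), and 10 integers whose partner 68−x falls outside [13,45].
Treating each of those 22 groups as a pigeonhole, one can pick one integer per group — 22 integers — with no two summing to 68.
The 23rd integer lands in an occupied pair, forcing a sum of 68.

23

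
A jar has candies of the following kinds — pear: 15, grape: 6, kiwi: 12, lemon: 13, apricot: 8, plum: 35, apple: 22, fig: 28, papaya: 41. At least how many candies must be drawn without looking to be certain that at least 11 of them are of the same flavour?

85

Put each drawn candy into a box by flavour. The largest draw with every box below 11 takes min(count, 10) from each flavour; flavours with fewer than 10 contribute all they have.
Σ min(cᵢ, 10) = 10 + 6 + 10 + 10 + 8 + 10 + 10 + 10 + 10 = 84.
Draw number 84 + 1 = 85 must push one box to 11.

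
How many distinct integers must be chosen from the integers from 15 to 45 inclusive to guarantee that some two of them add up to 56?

19

Two chosen integers sum to 56 exactly when both halves of some pair {x, 56−x} with 15 ≤ x ≤ 56−x ≤ 41 are chosen — 13 such pairs.
The remaining 5 elements (those with no distinct partner in range) can never complete a 56-sum, so the worst case takes all of them and one from each pair: 5 + 13 = 18.
The 19th integer has to be the second member of some pair, so 18 + 1 = 19.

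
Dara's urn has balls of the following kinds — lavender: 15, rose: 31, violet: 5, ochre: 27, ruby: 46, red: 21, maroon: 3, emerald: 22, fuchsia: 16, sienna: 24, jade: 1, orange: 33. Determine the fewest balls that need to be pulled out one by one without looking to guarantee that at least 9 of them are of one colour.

82

Pigeonhole: put each drawn ball into a box by colour. The largest draw with every box below 9 takes min(count, 8) from each colour; colours with fewer than 8 contribute all they have.
Σ min(cᵢ, 8) = 8 + 8 + 5 + 8 + 8 + 8 + 3 + 8 + 8 + 8 + 1 + 8 = 81.
Draw number 81 + 1 = 82 must push one box to 9.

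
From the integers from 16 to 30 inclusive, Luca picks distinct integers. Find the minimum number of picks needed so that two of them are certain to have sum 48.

10

Two chosen integers sum to 48 exactly when both halves of some pair {x, 48−x} with 18 ≤ x ≤ 48−x ≤ 30 are chosen — 6 such pairs.
The remaining 3 elements (those with no distinct partner in range) can never complete a 48-sum, so the worst case takes all of them and one from each pair: 3 + 6 = 9.
The 10th integer has to be the second member of some pair, so 9 + 1 = 10.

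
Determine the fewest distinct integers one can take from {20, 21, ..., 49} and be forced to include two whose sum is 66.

18

Group the elements by complementary pair {x, 66−x}: {20,46}, {21,45}, {22,44}, …, giving 13 two-element pairs; the single value 33 (it cannot pair with itself since the integers are distinct); and 3 integers whose partner 66−x falls outside [20,49].
Treating each of those 17 groups as a pigeonhole, one can pick one integer per group — 17 integers — with no two summing to 66.
The 18th integer lands in an occupied pair, forcing a sum of 66.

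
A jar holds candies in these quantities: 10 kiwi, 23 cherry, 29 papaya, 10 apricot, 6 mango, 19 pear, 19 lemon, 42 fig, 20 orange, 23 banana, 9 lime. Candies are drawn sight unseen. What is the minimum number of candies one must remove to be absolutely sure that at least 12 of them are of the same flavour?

113

Pigeonhole: the 11 flavours are the holes; the candies drawn are the pigeons.
To avoid 12 of any one flavour, the worst case takes at most 11 of each flavour, or every candy of a flavour that has fewer than 11.
That gives 10 + 11 + 11 + 10 + 6 + 11 + 11 + 11 + 11 + 11 + 9 = 112 candies with no flavour reaching 12.
The next candy forces some flavour to 12, so 112 + 1 = 113.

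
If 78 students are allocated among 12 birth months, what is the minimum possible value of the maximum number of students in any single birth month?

7

By the pigeonhole principle, the 12 birth months are the holes and the 78 students are the pigeons.
If every birth month held at most 6 students, the total would be at most 12 × 6 = 72, which is less than 78.
So some birth month holds at least ⌈78/12⌉ = 7 students.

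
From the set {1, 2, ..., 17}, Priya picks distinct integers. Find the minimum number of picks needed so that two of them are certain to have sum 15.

11

Group the elements by complementary pair {x, 15−x}: {1,14}, {2,13}, {3,12}, …, giving 7 two-element pairs and 3 integers whose partner 15−x falls outside [1,17].
Treating each of those 10 groups as a pigeonhole, one can pick one integer per group — 10 integers — with no two summing to 15.
The 11th integer lands in an occupied pair, forcing a sum of 15.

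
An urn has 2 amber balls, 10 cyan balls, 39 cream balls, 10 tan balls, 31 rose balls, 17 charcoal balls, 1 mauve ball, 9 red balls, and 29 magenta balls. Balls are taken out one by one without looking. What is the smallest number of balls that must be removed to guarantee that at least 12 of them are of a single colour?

The 9 colours are the holes; the balls drawn are the pigeons.
To avoid 12 of any one colour, the worst case takes at most 11 of each colour, or every ball of a colour that has fewer than 11.
That gives 2 + 10 + 11 + 10 + 11 + 11 + 1 + 9 + 11 = 76 balls with no colour reaching 12.
The next ball forces some colour to 12, so 76 + 1 = 77.

77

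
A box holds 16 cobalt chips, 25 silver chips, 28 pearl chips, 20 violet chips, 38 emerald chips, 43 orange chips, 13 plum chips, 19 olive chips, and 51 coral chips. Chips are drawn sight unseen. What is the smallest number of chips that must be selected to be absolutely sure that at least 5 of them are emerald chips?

220

In the worst case for collecting emerald chips, every non-emerald chip comes out first.
There are 16 + 25 + 28 + 20 + 43 + 13 + 19 + 51 = 215 non-emerald chips altogether.
After those, each further chip must be emerald, so 215 + 5 = 220 draws guarantee 5 emerald chips.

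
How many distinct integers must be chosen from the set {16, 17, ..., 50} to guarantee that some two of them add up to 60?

22

A set avoiding the sum 60 can contain at most one of each pair {x, 60−x}, plus the 7 elements whose complement lies outside the range or equal to its own complement.
The integers 30, …, 50 (21 of them) are such a set: any two sum to at least 30+31 = 61 > 60.
Any 22nd integer completes one of the 14 pairs, so 22 choices force a sum of 60.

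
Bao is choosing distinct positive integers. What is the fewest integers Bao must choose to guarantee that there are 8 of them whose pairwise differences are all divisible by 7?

Integers whose pairwise differences are multiples of 7 are exactly those sharing a remainder mod 7. Pigeonhole: the 7 residue classes mod 7 are the pigeonholes.
With 49 integers one could put 7 in each residue class and have no class reach 8.
The 50th integer pushes some class to 8, so 7·7 + 1 = 50.

50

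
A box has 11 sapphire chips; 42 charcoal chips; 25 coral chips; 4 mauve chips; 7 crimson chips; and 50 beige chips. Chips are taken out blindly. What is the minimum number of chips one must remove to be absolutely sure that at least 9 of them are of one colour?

44

By the pigeonhole principle, put each drawn chip into a box by colour. The largest draw with every box below 9 takes min(count, 8) from each colour; colours with fewer than 8 contribute all they have.
Σ min(cᵢ, 8) = 8 + 8 + 8 + 4 + 7 + 8 = 43.
Draw number 43 + 1 = 44 must push one box to 9.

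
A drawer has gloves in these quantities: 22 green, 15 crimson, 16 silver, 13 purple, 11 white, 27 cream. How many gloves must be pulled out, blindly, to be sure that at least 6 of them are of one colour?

The 6 colours are the holes; the gloves drawn are the pigeons.
To avoid 6 of any one colour, the worst case takes at most 5 of each colour.
That gives 5 + 5 + 5 + 5 + 5 + 5 = 30 gloves with no colour reaching 6.
The next glove forces some colour to 6, so 30 + 1 = 31.

31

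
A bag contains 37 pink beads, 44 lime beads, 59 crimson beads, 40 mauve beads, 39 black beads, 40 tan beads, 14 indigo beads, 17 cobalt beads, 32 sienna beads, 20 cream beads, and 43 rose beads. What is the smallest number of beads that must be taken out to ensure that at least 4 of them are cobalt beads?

372

In the worst case for collecting cobalt beads, every non-cobalt bead comes out first.
There are 37 + 44 + 59 + 40 + 39 + 40 + 14 + 32 + 20 + 43 = 368 non-cobalt beads altogether.
After those, each further bead must be cobalt, so 368 + 4 = 372 draws guarantee 4 cobalt beads.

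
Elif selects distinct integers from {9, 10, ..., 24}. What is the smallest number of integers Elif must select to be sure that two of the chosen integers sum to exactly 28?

12

Two chosen integers sum to 28 exactly when both halves of some pair {x, 28−x} with 9 ≤ x ≤ 28−x ≤ 19 are chosen — 5 such pairs.
The remaining 6 elements (those with no distinct partner in range) can never complete a 28-sum, so the worst case takes all of them and one from each pair: 6 + 5 = 11.
The 12th integer has to be the second member of some pair, so 11 + 1 = 12.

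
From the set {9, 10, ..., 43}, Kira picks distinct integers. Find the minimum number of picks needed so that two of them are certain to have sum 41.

24

A set avoiding the sum 41 can contain at most one of each pair {x, 41−x}, plus the 11 elements whose complement lies outside the range.
The integers 21, …, 43 (23 of them) are such a set: any two sum to at least 21+22 = 43 > 41.
Any 24th integer completes one of the 12 pairs, so 24 choices force a sum of 41.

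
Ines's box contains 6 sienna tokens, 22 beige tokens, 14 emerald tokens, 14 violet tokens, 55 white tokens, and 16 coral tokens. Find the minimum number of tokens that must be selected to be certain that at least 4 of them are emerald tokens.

117

In the worst case for collecting emerald tokens, every non-emerald token comes out first.
There are 6 + 22 + 14 + 55 + 16 = 113 non-emerald tokens altogether.
After those, each further token must be emerald, so 113 + 4 = 117 draws guarantee 4 emerald tokens.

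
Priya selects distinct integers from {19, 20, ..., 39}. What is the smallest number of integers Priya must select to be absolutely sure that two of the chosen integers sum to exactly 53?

14

Two chosen integers sum to 53 exactly when both halves of some pair {x, 53−x} with 19 ≤ x ≤ 53−x ≤ 34 are chosen — 8 such pairs.
The remaining 5 elements (those with no distinct partner in range) can never complete a 53-sum, so the worst case takes all of them and one from each pair: 5 + 8 = 13.
The 14th integer has to be the second member of some pair, so 13 + 1 = 14.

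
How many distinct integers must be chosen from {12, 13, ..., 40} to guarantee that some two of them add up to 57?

18

Two chosen integers sum to 57 exactly when both halves of some pair {x, 57−x} with 17 ≤ x ≤ 57−x ≤ 40 are chosen — 12 such pairs.
The remaining 5 elements (those with no distinct partner in range) can never complete a 57-sum, so the worst case takes all of them and one from each pair: 5 + 12 = 17.
By the pigeonhole principle, the 18th integer has to be the second member of some pair, so 17 + 1 = 18.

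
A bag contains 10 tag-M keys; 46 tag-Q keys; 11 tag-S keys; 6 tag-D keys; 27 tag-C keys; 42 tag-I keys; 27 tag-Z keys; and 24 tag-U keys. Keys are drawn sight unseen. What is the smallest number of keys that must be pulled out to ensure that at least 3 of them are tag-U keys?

In the worst case for collecting tag-U keys, every non-tag-U key comes out first.
There are 10 + 46 + 11 + 6 + 27 + 42 + 27 = 169 non-tag-U keys altogether.
After those, each further key must be tag-U, so 169 + 3 = 172 draws guarantee 3 tag-U keys.

172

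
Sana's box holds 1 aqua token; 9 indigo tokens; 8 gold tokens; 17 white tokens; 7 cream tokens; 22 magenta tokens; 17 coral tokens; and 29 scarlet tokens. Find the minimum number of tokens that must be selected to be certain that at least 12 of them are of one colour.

An adversary could hand out at most 11 tokens per colour (4 colours run out sooner): 1 + 9 + 8 + 11 + 7 + 11 + 11 + 11 = 69 tokens and still no colour has 12.
By the pigeonhole principle, one more token lands in a colour already at 11, so 70 draws are enough and 69 are not.

70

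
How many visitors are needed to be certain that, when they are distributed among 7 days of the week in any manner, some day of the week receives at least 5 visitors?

With 28 visitors one could put exactly 4 in each of the 7 days of the week, and no day of the week would reach 5.
By the pigeonhole principle, one more visitor must land in a day of the week that already has 4, giving it 5.
So 7 × 4 + 1 = 29 visitors are required.

29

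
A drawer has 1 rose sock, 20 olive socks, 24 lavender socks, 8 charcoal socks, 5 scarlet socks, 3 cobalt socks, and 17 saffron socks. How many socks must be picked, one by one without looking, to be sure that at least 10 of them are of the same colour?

The 7 colours are the holes; the socks drawn are the pigeons.
To avoid 10 of any one colour, the worst case takes at most 9 of each colour, or every sock of a colour that has fewer than 9.
That gives 1 + 9 + 9 + 8 + 5 + 3 + 9 = 44 socks with no colour reaching 10.
The next sock forces some colour to 10, so 44 + 1 = 45.

45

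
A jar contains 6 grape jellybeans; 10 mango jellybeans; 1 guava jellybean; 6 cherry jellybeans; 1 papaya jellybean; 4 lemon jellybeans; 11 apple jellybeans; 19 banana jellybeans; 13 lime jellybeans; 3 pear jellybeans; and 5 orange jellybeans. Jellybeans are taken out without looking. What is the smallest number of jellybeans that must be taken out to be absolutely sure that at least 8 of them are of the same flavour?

55

An adversary could hand out at most 7 jellybeans per flavour (7 flavours run out sooner): 6 + 7 + 1 + 6 + 1 + 4 + 7 + 7 + 7 + 3 + 5 = 54 jellybeans and still no flavour has 8.
One more jellybean lands in a flavour already at 7, so 55 draws are enough and 54 are not.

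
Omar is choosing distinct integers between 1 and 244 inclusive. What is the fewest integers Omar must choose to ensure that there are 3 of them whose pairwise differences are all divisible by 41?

83

Integers whose pairwise differences are multiples of 41 are exactly those sharing a remainder mod 41. The 41 residue classes mod 41 are the pigeonholes.
With 82 integers one could put 2 in each residue class and have no class reach 3.
The 83rd integer pushes some class to 3, so 41·2 + 1 = 83.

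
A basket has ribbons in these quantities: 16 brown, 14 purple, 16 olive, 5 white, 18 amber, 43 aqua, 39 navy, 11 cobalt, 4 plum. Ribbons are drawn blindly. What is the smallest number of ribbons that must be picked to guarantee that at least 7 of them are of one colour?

By the pigeonhole principle, put each drawn ribbon into a box by colour. The largest draw with every box below 7 takes min(count, 6) from each colour; colours with fewer than 6 contribute all they have.
Σ min(cᵢ, 6) = 6 + 6 + 6 + 5 + 6 + 6 + 6 + 6 + 4 = 51.
Draw number 51 + 1 = 52 must push one box to 7.

52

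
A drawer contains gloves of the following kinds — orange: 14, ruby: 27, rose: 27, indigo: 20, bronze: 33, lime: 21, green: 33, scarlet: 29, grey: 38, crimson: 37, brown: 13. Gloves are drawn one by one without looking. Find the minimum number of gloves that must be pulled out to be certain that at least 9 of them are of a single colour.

By the pigeonhole principle, put each drawn glove into a box by colour. The largest draw with every box below 9 takes min(count, 8) from each colour.
Σ min(cᵢ, 8) = 8 + 8 + 8 + 8 + 8 + 8 + 8 + 8 + 8 + 8 + 8 = 88.
Draw number 88 + 1 = 89 must push one box to 9.

89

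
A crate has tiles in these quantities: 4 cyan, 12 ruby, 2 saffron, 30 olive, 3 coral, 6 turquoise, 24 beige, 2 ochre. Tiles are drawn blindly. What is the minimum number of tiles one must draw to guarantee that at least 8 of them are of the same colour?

The 8 colours are the holes; the tiles drawn are the pigeons.
To avoid 8 of any one colour, the worst case takes at most 7 of each colour, or every tile of a colour that has fewer than 7.
That gives 4 + 7 + 2 + 7 + 3 + 6 + 7 + 2 = 38 tiles with no colour reaching 8.
The next tile forces some colour to 8, so 38 + 1 = 39.

39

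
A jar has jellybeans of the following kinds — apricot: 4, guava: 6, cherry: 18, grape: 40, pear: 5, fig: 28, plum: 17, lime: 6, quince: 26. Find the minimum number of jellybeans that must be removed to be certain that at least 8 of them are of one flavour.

The 9 flavours are the holes; the jellybeans drawn are the pigeons.
To avoid 8 of any one flavour, the worst case takes at most 7 of each flavour, or every jellybean of a flavour that has fewer than 7.
That gives 4 + 6 + 7 + 7 + 5 + 7 + 7 + 6 + 7 = 56 jellybeans with no flavour reaching 8.
The next jellybean forces some flavour to 8, so 56 + 1 = 57.

57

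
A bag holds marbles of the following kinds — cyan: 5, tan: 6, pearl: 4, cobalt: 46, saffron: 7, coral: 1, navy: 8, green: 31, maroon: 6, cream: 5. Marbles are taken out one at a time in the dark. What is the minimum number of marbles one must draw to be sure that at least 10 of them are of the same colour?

Pigeonhole: put each drawn marble into a box by colour. The largest draw with every box below 10 takes min(count, 9) from each colour; colours with fewer than 9 contribute all they have.
Σ min(cᵢ, 9) = 5 + 6 + 4 + 9 + 7 + 1 + 8 + 9 + 6 + 5 = 60.
Draw number 60 + 1 = 61 must push one box to 10.

61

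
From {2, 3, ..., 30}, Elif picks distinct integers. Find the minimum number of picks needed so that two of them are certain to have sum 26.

Two chosen integers sum to 26 exactly when both halves of some pair {x, 26−x} with 2 ≤ x ≤ 26−x ≤ 24 are chosen — 11 such pairs.
The remaining 7 elements (those with no distinct partner in range) can never complete a 26-sum, so the worst case takes all of them and one from each pair: 7 + 11 = 18.
By pigeonhole, the 19th integer has to be the second member of some pair, so 18 + 1 = 19.

19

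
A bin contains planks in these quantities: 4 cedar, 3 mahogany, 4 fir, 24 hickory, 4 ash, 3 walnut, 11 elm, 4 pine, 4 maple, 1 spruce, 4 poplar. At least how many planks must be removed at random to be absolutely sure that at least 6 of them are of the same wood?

An adversary could hand out at most 5 planks per wood (9 woods run out sooner): 4 + 3 + 4 + 5 + 4 + 3 + 5 + 4 + 4 + 1 + 4 = 41 planks and still no wood has 6.
One more plank lands in a wood already at 5, so 42 draws are enough and 41 are not.

42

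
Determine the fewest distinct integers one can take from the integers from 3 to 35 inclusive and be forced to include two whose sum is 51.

24

A set avoiding the sum 51 can contain at most one of each pair {x, 51−x}, plus the 13 elements whose complement lies outside the range.
The integers 3, …, 25 (23 of them) are such a set: any two sum to at least 3+4 = 7 and at most 24+25 = 49 < 51.
Any 24th integer completes one of the 10 pairs, so 24 choices force a sum of 51.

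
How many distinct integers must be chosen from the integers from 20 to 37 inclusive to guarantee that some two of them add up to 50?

14

A set avoiding the sum 50 can contain at most one of each pair {x, 50−x}, plus the 8 elements whose complement lies outside the range or equal to its own complement.
The integers 25, …, 37 (13 of them) are such a set: any two sum to at least 25+26 = 51 > 50.
Any 14th integer completes one of the 5 pairs, so 14 choices force a sum of 50.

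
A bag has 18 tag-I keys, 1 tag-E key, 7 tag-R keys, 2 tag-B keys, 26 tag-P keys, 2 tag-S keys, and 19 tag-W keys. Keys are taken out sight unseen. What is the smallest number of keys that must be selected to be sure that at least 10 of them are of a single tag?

An adversary could hand out at most 9 keys per tag (4 tags run out sooner): 9 + 1 + 7 + 2 + 9 + 2 + 9 = 39 keys and still no tag has 10.
One more key lands in a tag already at 9, so 40 draws are enough and 39 are not.

40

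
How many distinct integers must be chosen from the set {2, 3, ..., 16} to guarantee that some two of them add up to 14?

11

Two chosen integers sum to 14 exactly when both halves of some pair {x, 14−x} with 2 ≤ x ≤ 14−x ≤ 12 are chosen — 5 such pairs.
The remaining 5 elements (those with no distinct partner in range) can never complete a 14-sum, so the worst case takes all of them and one from each pair: 5 + 5 = 10.
By pigeonhole, the 11th integer has to be the second member of some pair, so 10 + 1 = 11.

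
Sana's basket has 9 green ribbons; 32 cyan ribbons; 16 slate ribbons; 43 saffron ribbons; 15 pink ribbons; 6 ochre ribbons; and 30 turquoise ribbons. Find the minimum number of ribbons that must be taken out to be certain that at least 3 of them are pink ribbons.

139

In the worst case for collecting pink ribbons, every non-pink ribbon comes out first.
There are 9 + 32 + 16 + 43 + 6 + 30 = 136 non-pink ribbons altogether.
After those, each further ribbon must be pink, so 136 + 3 = 139 draws guarantee 3 pink ribbons.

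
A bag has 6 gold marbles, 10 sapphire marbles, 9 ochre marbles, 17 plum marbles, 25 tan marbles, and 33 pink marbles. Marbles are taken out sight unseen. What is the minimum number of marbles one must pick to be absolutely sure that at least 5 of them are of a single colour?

25

By pigeonhole, the 6 colours are the holes; the marbles drawn are the pigeons.
To avoid 5 of any one colour, the worst case takes at most 4 of each colour.
That gives 4 + 4 + 4 + 4 + 4 + 4 = 24 marbles with no colour reaching 5.
The next marble forces some colour to 5, so 24 + 1 = 25.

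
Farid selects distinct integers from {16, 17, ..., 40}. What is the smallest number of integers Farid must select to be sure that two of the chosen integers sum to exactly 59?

15

A set avoiding the sum 59 can contain at most one of each pair {x, 59−x}, plus the 3 elements whose complement lies outside the range.
The integers 16, …, 29 (14 of them) are such a set: any two sum to at least 16+17 = 33 and at most 28+29 = 57 < 59.
Any 15th integer completes one of the 11 pairs, so 15 choices force a sum of 59.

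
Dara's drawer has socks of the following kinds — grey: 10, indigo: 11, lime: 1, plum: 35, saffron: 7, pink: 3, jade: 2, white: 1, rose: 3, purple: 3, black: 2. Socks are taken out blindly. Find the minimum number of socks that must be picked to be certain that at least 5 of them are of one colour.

Pigeonhole: put each drawn sock into a box by colour. The largest draw with every box below 5 takes min(count, 4) from each colour; colours with fewer than 4 contribute all they have.
Σ min(cᵢ, 4) = 4 + 4 + 1 + 4 + 4 + 3 + 2 + 1 + 3 + 3 + 2 = 31.
Draw number 31 + 1 = 32 must push one box to 5.

32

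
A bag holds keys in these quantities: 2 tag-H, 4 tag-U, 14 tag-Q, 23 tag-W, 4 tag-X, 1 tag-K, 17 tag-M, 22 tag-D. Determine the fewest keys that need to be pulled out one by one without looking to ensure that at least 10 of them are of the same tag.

48

By the pigeonhole principle, put each drawn key into a box by tag. The largest draw with every box below 10 takes min(count, 9) from each tag; tags with fewer than 9 contribute all they have.
Σ min(cᵢ, 9) = 2 + 4 + 9 + 9 + 4 + 1 + 9 + 9 = 47.
Draw number 47 + 1 = 48 must push one box to 10.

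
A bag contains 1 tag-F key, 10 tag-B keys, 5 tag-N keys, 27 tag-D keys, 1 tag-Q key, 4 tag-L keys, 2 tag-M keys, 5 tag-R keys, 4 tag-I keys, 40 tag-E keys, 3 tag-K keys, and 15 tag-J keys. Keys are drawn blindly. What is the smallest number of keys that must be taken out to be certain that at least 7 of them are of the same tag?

50

By pigeonhole, the 12 tags are the holes; the keys drawn are the pigeons.
To avoid 7 of any one tag, the worst case takes at most 6 of each tag, or every key of a tag that has fewer than 6.
That gives 1 + 6 + 5 + 6 + 1 + 4 + 2 + 5 + 4 + 6 + 3 + 6 = 49 keys with no tag reaching 7.
The next key forces some tag to 7, so 49 + 1 = 50.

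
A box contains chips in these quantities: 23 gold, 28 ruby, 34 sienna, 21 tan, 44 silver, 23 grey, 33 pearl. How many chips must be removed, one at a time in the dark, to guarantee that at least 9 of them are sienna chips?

In the worst case for collecting sienna chips, every non-sienna chip comes out first.
There are 23 + 28 + 21 + 44 + 23 + 33 = 172 non-sienna chips altogether.
After those, each further chip must be sienna, so 172 + 9 = 181 draws guarantee 9 sienna chips.

181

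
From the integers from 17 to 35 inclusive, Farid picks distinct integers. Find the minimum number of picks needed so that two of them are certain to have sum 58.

14

Two chosen integers sum to 58 exactly when both halves of some pair {x, 58−x} with 23 ≤ x ≤ 58−x ≤ 35 are chosen — 6 such pairs.
The remaining 7 elements (those with no distinct partner in range) can never complete a 58-sum, so the worst case takes all of them and one from each pair: 7 + 6 = 13.
Pigeonhole: the 14th integer has to be the second member of some pair, so 13 + 1 = 14.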